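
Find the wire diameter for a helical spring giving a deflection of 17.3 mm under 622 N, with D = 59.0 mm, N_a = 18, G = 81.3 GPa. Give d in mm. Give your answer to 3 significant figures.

Required rate k = F/δ = 622/17.3 = 35.954 N/mm
d = (8D³N_a·k / G)^(1/4) = (8·59.0³·18·35.954 / (81.3×10³))^0.25
  = (13079)^0.25 = 10.6941 mm

10.7 mm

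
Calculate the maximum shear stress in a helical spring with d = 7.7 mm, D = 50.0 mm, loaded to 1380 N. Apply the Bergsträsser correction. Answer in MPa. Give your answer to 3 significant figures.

Spring index C = D/d = 50.0/7.7 = 6.4935
K_B = (4C+2)/(4C−3) = 27.974/22.974 = 1.2176
τ₀ = 8FD/(πd³) = 8·1380·50.0/(π·7.7³) = 552000/1434.2 = 384.87 MPa
τ_max = K·τ₀ = 1.2176 × 384.87 = 468.64 MPa

469 MPa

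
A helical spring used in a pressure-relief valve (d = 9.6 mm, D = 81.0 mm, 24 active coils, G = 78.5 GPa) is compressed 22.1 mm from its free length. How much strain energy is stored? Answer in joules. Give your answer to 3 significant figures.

k = Gd⁴/(8D³N_a) = (78.5×10³)(9.6⁴)/(8·81.0³·24) = 6.5343 N/mm
U = ½kδ² = 0.5 × 6.5343 × 22.1² = 1595.7 N·mm = 1.5957 J

1.60 J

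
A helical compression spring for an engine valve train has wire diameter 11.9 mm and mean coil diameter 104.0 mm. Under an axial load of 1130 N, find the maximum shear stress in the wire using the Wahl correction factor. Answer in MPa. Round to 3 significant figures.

207 MPa

Spring index C = D/d = 104.0/11.9 = 8.7395
K_W = (4C−1)/(4C−4) + 0.615/C = 33.958/30.958 + 0.0704 = 1.1673
τ₀ = 8FD/(πd³) = 8·1130·104.0/(π·11.9³) = 940160/5294.1 = 177.59 MPa
τ_max = K·τ₀ = 1.1673 × 177.59 = 207.29 MPa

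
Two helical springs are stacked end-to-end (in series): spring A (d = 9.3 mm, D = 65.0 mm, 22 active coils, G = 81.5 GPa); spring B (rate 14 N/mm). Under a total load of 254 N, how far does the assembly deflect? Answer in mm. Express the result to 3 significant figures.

38.3 mm

k_A = Gd⁴/(8D³N_a) = (81.5×10³)(9.3⁴)/(8·65.0³·22) = 12.614 N/mm
Series: 1/k_eq = 1/12.614 + 1/14 = 0.15071; k_eq = 6.6353 N/mm
δ = F/k_eq = 254/6.6353 = 38.28 mm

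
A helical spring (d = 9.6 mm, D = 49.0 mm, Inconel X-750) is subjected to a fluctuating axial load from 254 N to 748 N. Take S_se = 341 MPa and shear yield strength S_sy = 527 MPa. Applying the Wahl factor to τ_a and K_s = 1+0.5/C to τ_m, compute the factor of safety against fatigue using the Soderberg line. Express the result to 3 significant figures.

3.57

C = D/d = 49.0/9.6 = 5.1042; K_W = (4C−1)/(4C−4)+0.615/C = 1.3032; K_s = 1+0.5/C = 1.0980
F_a = (F_max−F_min)/2 = 247 N; F_m = (F_max+F_min)/2 = 501 N
τ_a = K_W·8F_aD/(πd³) = 1.3032 × 34.835 = 45.398 MPa
τ_m = K_s·8F_mD/(πd³) = 1.0980 × 70.658 = 77.579 MPa
Soderberg: 1/n_f = τ_a/S_se + τ_m/S_sy = 45.398/341 + 77.579/527 = 0.13313 + 0.14721 = 0.28034
n_f = 1/0.28034 = 3.567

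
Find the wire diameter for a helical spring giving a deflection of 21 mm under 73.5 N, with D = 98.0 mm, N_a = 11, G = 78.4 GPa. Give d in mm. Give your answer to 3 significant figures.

7.80 mm

Required rate k = F/δ = 73.5/21 = 3.5 N/mm
d = (8D³N_a·k / G)^(1/4) = (8·98.0³·11·3.5 / (78.4×10³))^0.25
  = (3697.5)^0.25 = 7.7979 mm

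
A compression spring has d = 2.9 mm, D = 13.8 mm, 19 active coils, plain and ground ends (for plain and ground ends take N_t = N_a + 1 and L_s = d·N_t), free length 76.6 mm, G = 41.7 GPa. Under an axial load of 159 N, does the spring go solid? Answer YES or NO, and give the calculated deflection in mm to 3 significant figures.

k = Gd⁴/(8D³N_a) = (41.7×10³)(2.9⁴)/(8·13.8³·19) = 7.3832 N/mm
N_t = 20; L_s = 2.9·20 = 58 mm; δ_solid = L₀ − L_s = 76.6 − 58 = 18.6 mm
δ = F/k = 159/7.3832 = 21.535 mm
δ ≥ δ_solid → spring goes solid

YES, δ = 21.5 mm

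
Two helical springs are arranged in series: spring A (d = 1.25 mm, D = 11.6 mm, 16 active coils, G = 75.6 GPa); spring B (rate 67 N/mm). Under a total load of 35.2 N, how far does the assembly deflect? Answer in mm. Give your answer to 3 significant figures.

38.6 mm

k_A = Gd⁴/(8D³N_a) = (75.6×10³)(1.25⁴)/(8·11.6³·16) = 0.9238 N/mm
Series: 1/k_eq = 1/0.9238 + 1/67 = 1.0974; k_eq = 0.91124 N/mm
δ = F/k_eq = 35.2/0.91124 = 38.629 mm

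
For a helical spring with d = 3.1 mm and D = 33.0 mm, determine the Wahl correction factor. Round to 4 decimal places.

1.1355

C = D/d = 33.0/3.1 = 10.6452
K_W = (4C−1)/(4C−4) + 0.615/C = 41.581/38.581 + 0.0578 = 1.1355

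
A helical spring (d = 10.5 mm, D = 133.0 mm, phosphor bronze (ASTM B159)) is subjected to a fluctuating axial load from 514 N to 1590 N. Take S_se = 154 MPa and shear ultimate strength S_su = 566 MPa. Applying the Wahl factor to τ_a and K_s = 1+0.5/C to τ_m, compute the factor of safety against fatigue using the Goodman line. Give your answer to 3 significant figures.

C = D/d = 133.0/10.5 = 12.6667; K_W = (4C−1)/(4C−4)+0.615/C = 1.1128; K_s = 1+0.5/C = 1.0395
F_a = (F_max−F_min)/2 = 538 N; F_m = (F_max+F_min)/2 = 1052 N
τ_a = K_W·8F_aD/(πd³) = 1.1128 × 157.4 = 175.16 MPa
τ_m = K_s·8F_mD/(πd³) = 1.0395 × 307.78 = 319.93 MPa
Goodman: 1/n_f = τ_a/S_se + τ_m/S_su = 175.16/154 + 319.93/566 = 1.13741 + 0.56524 = 1.7027
n_f = 1/1.7027 = 0.5873

0.587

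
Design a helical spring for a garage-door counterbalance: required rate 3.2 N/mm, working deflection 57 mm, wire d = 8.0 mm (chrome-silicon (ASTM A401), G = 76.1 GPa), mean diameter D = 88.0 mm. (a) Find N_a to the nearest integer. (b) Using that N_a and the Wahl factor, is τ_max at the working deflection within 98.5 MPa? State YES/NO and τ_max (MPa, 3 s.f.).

N_a = Gd⁴/(8D³k) = (76.1×10³)(8.0⁴)/(8·88.0³·3.2) = 17.87 → N_a = 18
Actual rate k = Gd⁴/(8D³·18) = 3.1764 N/mm
Working load F = kδ = 3.1764·57 = 181.05 N
C = 88.0/8.0 = 11.0000; K_W = (4C−1)/(4C−4)+0.615/C = 1.1309
τ_max = K_W·8FD/(πd³) = 1.1309·79.243 = 89.617 MPa
τ_max ≤ 98.5 MPa → acceptable

(a) 18 coils; (b) YES, τ_max = 89.6 MPa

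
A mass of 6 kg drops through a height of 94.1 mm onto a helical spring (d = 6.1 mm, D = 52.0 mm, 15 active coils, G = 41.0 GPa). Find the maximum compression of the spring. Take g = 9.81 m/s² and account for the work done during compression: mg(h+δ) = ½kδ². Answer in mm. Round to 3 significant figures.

k = Gd⁴/(8D³N_a) = (41.0×10³)(6.1⁴)/(8·52.0³·15) = 3.3644 N/mm
W = mg = 6 × 9.81 = 58.86 N
½kδ² − Wδ − Wh = 0 → δ = (W + √(W² + 2kWh))/k
δ = (58.86 + √(3464.5 + 37269.3))/3.3644 = (58.86 + 201.83)/3.3644 = 77.483 mm

77.5 mm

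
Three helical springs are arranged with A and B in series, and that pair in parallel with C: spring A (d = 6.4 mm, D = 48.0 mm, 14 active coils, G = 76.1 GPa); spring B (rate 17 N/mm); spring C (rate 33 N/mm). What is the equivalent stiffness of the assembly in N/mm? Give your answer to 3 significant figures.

k_A = Gd⁴/(8D³N_a) = (76.1×10³)(6.4⁴)/(8·48.0³·14) = 10.308 N/mm
Springs A,B series: k_AB = 1/(1/10.308+1/17) = 6.4169 N/mm; parallel with C: k_eq = 6.4169+33 = 39.417 N/mm

39.4 N/mm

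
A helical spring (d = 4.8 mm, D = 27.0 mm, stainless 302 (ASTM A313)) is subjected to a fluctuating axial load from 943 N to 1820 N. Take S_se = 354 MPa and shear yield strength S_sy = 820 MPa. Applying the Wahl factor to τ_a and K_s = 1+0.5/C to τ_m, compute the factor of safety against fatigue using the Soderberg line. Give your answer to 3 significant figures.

0.472

C = D/d = 27.0/4.8 = 5.6250; K_W = (4C−1)/(4C−4)+0.615/C = 1.2715; K_s = 1+0.5/C = 1.0889
F_a = (F_max−F_min)/2 = 438.5 N; F_m = (F_max+F_min)/2 = 1381.5 N
τ_a = K_W·8F_aD/(πd³) = 1.2715 × 272.62 = 346.63 MPa
τ_m = K_s·8F_mD/(πd³) = 1.0889 × 858.88 = 935.22 MPa
Soderberg: 1/n_f = τ_a/S_se + τ_m/S_sy = 346.63/354 + 935.22/820 = 0.97918 + 1.14051 = 2.1197
n_f = 1/2.1197 = 0.4718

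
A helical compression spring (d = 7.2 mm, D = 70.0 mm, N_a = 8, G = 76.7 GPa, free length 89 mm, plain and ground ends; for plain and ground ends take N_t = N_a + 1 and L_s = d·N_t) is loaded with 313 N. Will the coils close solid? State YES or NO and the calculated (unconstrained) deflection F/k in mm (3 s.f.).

YES, δ = 33.3 mm

k = Gd⁴/(8D³N_a) = (76.7×10³)(7.2⁴)/(8·70.0³·8) = 9.3897 N/mm
N_t = 9; L_s = 7.2·9 = 64.8 mm; δ_solid = L₀ − L_s = 89 − 64.8 = 24.2 mm
δ = F/k = 313/9.3897 = 33.334 mm
δ ≥ δ_solid → spring goes solid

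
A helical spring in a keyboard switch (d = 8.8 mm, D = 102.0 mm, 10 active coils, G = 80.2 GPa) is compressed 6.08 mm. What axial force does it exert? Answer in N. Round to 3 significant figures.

k = Gd⁴/(8D³N_a) = (80.2×10³)(8.8⁴)/(8·102.0³·10) = 5.6652 N/mm
F = k·δ = 5.6652 × 6.08 = 34.444 N

34.4 N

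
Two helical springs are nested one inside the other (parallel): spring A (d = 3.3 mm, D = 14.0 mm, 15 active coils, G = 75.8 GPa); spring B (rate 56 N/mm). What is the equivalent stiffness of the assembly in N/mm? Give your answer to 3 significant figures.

k_A = Gd⁴/(8D³N_a) = (75.8×10³)(3.3⁴)/(8·14.0³·15) = 27.3 N/mm
Parallel: k_eq = 27.3 + 56 = 83.3 N/mm

83.3 N/mm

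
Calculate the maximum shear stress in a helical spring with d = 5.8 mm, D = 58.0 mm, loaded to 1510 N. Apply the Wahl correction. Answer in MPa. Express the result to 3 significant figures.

Spring index C = D/d = 58.0/5.8 = 10.0000
K_W = (4C−1)/(4C−4) + 0.615/C = 39.000/36.000 + 0.0615 = 1.1448
τ₀ = 8FD/(πd³) = 8·1510·58.0/(π·5.8³) = 700640/612.96 = 1143 MPa
τ_max = K·τ₀ = 1.1448 × 1143 = 1308.6 MPa

1310 MPa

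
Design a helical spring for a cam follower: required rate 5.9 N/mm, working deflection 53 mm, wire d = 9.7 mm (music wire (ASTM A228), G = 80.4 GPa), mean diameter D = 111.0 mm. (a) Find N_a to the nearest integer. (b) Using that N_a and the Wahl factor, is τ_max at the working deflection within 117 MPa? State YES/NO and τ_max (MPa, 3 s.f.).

(a) 11 coils; (b) YES, τ_max = 109 MPa

N_a = Gd⁴/(8D³k) = (80.4×10³)(9.7⁴)/(8·111.0³·5.9) = 11.03 → N_a = 11
Actual rate k = Gd⁴/(8D³·11) = 5.9141 N/mm
Working load F = kδ = 5.9141·53 = 313.45 N
C = 111.0/9.7 = 11.4433; K_W = (4C−1)/(4C−4)+0.615/C = 1.1256
τ_max = K_W·8FD/(πd³) = 1.1256·97.077 = 109.27 MPa
τ_max ≤ 117 MPa → acceptable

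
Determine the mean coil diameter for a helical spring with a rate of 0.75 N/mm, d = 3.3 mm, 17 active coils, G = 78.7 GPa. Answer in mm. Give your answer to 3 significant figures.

D = (Gd⁴/(8N_a·k))^(1/3) = (78.7×10³·3.3⁴/(8·17·0.75))^(1/3)
  = (91501.9)^(1/3) = 45.0620 mm

45.1 mm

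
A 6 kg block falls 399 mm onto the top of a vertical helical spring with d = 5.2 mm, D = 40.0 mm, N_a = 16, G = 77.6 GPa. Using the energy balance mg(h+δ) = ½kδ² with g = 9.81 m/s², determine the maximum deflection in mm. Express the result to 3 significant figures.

k = Gd⁴/(8D³N_a) = (77.6×10³)(5.2⁴)/(8·40.0³·16) = 6.926 N/mm
W = mg = 6 × 9.81 = 58.86 N
½kδ² − Wδ − Wh = 0 → δ = (W + √(W² + 2kWh))/k
δ = (58.86 + √(3464.5 + 325318))/6.926 = (58.86 + 573.4)/6.926 = 91.287 mm

91.3 mm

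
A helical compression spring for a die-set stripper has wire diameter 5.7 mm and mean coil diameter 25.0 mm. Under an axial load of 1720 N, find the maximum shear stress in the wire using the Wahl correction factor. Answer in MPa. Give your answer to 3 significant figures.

805 MPa

Spring index C = D/d = 25.0/5.7 = 4.3860
K_W = (4C−1)/(4C−4) + 0.615/C = 16.544/13.544 + 0.1402 = 1.3617
τ₀ = 8FD/(πd³) = 8·1720·25.0/(π·5.7³) = 344000/581.8 = 591.27 MPa
τ_max = K·τ₀ = 1.3617 × 591.27 = 805.14 MPa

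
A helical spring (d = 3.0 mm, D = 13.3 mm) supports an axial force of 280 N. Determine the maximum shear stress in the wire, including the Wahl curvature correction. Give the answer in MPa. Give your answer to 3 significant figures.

477 MPa

Spring index C = D/d = 13.3/3.0 = 4.4333
K_W = (4C−1)/(4C−4) + 0.615/C = 16.733/13.733 + 0.1387 = 1.3572
τ₀ = 8FD/(πd³) = 8·280·13.3/(π·3.0³) = 29792/84.823 = 351.23 MPa
τ_max = K·τ₀ = 1.3572 × 351.23 = 476.67 MPa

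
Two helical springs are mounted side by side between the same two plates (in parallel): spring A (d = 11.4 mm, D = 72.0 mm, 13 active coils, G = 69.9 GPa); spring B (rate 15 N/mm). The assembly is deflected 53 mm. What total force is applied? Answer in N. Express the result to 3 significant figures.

2410 N

k_A = Gd⁴/(8D³N_a) = (69.9×10³)(11.4⁴)/(8·72.0³·13) = 30.413 N/mm
Parallel: k_eq = 30.413 + 15 = 45.413 N/mm
F = k_eq·δ = 45.413·53 = 2406.9 N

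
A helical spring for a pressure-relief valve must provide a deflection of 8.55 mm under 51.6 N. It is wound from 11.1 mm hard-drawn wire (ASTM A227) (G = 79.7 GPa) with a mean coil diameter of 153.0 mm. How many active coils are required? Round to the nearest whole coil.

7

Required rate k = F/δ = 51.6/8.55 = 6.0351 N/mm
N_a = Gd⁴/(8D³k) = (79.7×10³ × 11.1⁴)/(8 × 153.0³ × 6.0351)
    = 1.2099e+09 / 1.72921e+08 = 6.997 → 7 coils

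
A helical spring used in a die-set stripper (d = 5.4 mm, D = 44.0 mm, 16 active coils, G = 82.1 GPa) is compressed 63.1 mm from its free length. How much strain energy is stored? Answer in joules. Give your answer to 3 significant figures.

k = Gd⁴/(8D³N_a) = (82.1×10³)(5.4⁴)/(8·44.0³·16) = 6.4025 N/mm
U = ½kδ² = 0.5 × 6.4025 × 63.1² = 12746 N·mm = 12.746 J

12.7 J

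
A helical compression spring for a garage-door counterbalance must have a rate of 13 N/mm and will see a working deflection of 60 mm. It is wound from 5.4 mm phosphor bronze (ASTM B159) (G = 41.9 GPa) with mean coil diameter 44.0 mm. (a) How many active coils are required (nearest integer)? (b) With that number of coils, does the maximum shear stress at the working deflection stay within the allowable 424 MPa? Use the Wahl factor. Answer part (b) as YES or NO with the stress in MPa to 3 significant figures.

N_a = Gd⁴/(8D³k) = (41.9×10³)(5.4⁴)/(8·44.0³·13) = 4.022 → N_a = 4
Actual rate k = Gd⁴/(8D³·4) = 13.07 N/mm
Working load F = kδ = 13.07·60 = 784.21 N
C = 44.0/5.4 = 8.1481; K_W = (4C−1)/(4C−4)+0.615/C = 1.1804
τ_max = K_W·8FD/(πd³) = 1.1804·558.01 = 658.68 MPa
τ_max > 424 MPa → exceeds allowable

(a) 4 coils; (b) NO, τ_max = 659 MPa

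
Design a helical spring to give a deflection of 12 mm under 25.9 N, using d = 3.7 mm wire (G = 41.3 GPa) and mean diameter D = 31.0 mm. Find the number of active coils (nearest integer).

15

Required rate k = F/δ = 25.9/12 = 2.1583 N/mm
N_a = Gd⁴/(8D³k) = (41.3×10³ × 3.7⁴)/(8 × 31.0³ × 2.1583)
    = 7.74028e+06 / 514391 = 15.05 → 15 coils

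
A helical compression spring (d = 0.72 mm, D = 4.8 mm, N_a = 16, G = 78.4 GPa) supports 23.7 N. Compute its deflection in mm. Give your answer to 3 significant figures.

k = Gd⁴/(8D³N_a) = (78.4×10³)(0.72⁴)/(8·4.8³·16) = 1.4884 N/mm
δ = F/k = 23.7 / 1.4884 = 15.923 mm

15.9 mm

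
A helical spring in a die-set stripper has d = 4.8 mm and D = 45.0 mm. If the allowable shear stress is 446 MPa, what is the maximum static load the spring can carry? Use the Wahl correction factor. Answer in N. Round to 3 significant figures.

C = D/d = 45.0/4.8 = 9.3750
K_W = (4C−1)/(4C−4) + 0.615/C = 36.500/33.500 + 0.0656 = 1.1552
τ_max = K·8FD/(πd³) → F_max = τ_allow·πd³/(8DK)
F_max = 446·π·4.8³/(8·45.0·1.1552) = 1.5496e+05/415.85 = 372.62 N

373 N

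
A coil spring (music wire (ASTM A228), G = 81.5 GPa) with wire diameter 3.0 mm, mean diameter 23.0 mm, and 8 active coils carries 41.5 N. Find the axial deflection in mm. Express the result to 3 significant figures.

k = Gd⁴/(8D³N_a) = (81.5×10³)(3.0⁴)/(8·23.0³·8) = 8.4777 N/mm
δ = F/k = 41.5 / 8.4777 = 4.8952 mm

4.90 mm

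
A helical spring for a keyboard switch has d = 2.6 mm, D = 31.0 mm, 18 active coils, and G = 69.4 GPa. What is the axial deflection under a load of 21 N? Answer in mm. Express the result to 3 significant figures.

k = Gd⁴/(8D³N_a) = (69.4×10³)(2.6⁴)/(8·31.0³·18) = 0.73927 N/mm
δ = F/k = 21 / 0.73927 = 28.406 mm

28.4 mm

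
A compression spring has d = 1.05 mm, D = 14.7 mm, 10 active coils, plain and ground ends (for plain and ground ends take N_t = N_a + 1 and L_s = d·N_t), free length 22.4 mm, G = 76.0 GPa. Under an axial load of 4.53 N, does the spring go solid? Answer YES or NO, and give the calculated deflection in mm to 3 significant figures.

YES, δ = 12.5 mm

k = Gd⁴/(8D³N_a) = (76.0×10³)(1.05⁴)/(8·14.7³·10) = 0.36352 N/mm
N_t = 11; L_s = 1.05·11 = 11.55 mm; δ_solid = L₀ − L_s = 22.4 − 11.55 = 10.85 mm
δ = F/k = 4.53/0.36352 = 12.461 mm
δ ≥ δ_solid → spring goes solid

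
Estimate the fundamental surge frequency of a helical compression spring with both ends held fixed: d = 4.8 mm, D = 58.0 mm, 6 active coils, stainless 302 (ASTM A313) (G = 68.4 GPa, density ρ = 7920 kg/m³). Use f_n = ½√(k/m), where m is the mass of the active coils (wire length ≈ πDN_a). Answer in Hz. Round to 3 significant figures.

78.7 Hz

k = Gd⁴/(8D³N_a) = (68.4×10³)(4.8⁴)/(8·58.0³·6) = 3.877 N/mm = 3877 N/m
Wire length L = πDN_a = π·58.0·6 = 1093.3 mm
m = ρ·(πd²/4)·L = 7920 × 18.096×10⁻⁶ m² × 1.0933 m = 0.15668 kg
f_n = ½√(k/m) = 0.5·√(3877/0.15668) = 0.5·√(24744) = 78.651 Hz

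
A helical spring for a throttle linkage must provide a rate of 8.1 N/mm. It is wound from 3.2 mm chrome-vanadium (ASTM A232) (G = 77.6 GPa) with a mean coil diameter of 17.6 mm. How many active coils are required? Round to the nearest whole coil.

23

N_a = Gd⁴/(8D³k) = (77.6×10³ × 3.2⁴)/(8 × 17.6³ × 8.1)
    = 8.13695e+06 / 353275 = 23.03 → 23 coils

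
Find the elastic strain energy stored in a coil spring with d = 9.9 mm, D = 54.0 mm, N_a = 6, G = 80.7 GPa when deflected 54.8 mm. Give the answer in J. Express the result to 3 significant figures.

k = Gd⁴/(8D³N_a) = (80.7×10³)(9.9⁴)/(8·54.0³·6) = 102.56 N/mm
U = ½kδ² = 0.5 × 102.56 × 54.8² = 1.54e+05 N·mm = 154 J

154 J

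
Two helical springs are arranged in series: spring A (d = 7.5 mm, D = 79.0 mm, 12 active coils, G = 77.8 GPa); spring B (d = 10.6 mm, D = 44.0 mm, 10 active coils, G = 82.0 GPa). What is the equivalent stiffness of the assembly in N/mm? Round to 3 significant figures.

5.03 N/mm

k_A = Gd⁴/(8D³N_a) = (77.8×10³)(7.5⁴)/(8·79.0³·12) = 5.2008 N/mm
k_B = Gd⁴/(8D³N_a) = (82.0×10³)(10.6⁴)/(8·44.0³·10) = 151.91 N/mm
Series: 1/k_eq = 1/5.2008 + 1/151.91 = 0.19886; k_eq = 5.0287 N/mm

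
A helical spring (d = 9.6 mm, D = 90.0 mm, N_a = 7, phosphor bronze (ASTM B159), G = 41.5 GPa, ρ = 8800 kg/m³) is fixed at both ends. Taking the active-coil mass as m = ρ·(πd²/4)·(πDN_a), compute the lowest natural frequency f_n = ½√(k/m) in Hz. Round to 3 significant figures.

41.4 Hz

k = Gd⁴/(8D³N_a) = (41.5×10³)(9.6⁴)/(8·90.0³·7) = 8.6341 N/mm = 8634.1 N/m
Wire length L = πDN_a = π·90.0·7 = 1979.2 mm
m = ρ·(πd²/4)·L = 8800 × 72.382×10⁻⁶ m² × 1.9792 m = 1.2607 kg
f_n = ½√(k/m) = 0.5·√(8634.1/1.2607) = 0.5·√(6848.8) = 41.379 Hz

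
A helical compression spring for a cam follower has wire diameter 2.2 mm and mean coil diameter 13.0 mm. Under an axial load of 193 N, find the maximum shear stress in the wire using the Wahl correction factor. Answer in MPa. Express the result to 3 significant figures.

Spring index C = D/d = 13.0/2.2 = 5.9091
K_W = (4C−1)/(4C−4) + 0.615/C = 22.636/19.636 + 0.1041 = 1.2569
τ₀ = 8FD/(πd³) = 8·193·13.0/(π·2.2³) = 20072/33.452 = 600.03 MPa
τ_max = K·τ₀ = 1.2569 × 600.03 = 754.15 MPa

754 MPa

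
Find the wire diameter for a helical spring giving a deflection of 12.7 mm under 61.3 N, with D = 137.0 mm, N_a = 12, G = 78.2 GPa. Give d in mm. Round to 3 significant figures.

Required rate k = F/δ = 61.3/12.7 = 4.8268 N/mm
d = (8D³N_a·k / G)^(1/4) = (8·137.0³·12·4.8268 / (78.2×10³))^0.25
  = (15236)^0.25 = 11.1102 mm

11.1 mm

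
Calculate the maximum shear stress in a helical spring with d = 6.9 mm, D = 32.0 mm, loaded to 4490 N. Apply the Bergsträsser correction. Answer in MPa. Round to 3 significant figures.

Spring index C = D/d = 32.0/6.9 = 4.6377
K_B = (4C+2)/(4C−3) = 20.551/15.551 = 1.3215
τ₀ = 8FD/(πd³) = 8·4490·32.0/(π·6.9³) = 1.14944e+06/1032 = 1113.8 MPa
τ_max = K·τ₀ = 1.3215 × 1113.8 = 1471.9 MPa

1470 MPa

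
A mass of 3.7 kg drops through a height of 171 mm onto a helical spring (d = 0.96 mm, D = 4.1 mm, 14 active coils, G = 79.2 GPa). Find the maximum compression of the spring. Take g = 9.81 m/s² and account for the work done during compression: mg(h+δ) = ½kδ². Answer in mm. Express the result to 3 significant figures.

k = Gd⁴/(8D³N_a) = (79.2×10³)(0.96⁴)/(8·4.1³·14) = 8.7145 N/mm
W = mg = 3.7 × 9.81 = 36.297 N
½kδ² − Wδ − Wh = 0 → δ = (W + √(W² + 2kWh))/k
δ = (36.297 + √(1317.5 + 108178))/8.7145 = (36.297 + 330.9)/8.7145 = 42.137 mm

42.1 mm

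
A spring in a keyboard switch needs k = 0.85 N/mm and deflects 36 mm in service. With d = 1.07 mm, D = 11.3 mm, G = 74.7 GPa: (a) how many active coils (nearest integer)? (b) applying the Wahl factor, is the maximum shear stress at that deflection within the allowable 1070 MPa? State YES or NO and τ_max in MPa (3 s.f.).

(a) 10 coils; (b) YES, τ_max = 815 MPa

N_a = Gd⁴/(8D³k) = (74.7×10³)(1.07⁴)/(8·11.3³·0.85) = 9.98 → N_a = 10
Actual rate k = Gd⁴/(8D³·10) = 0.84826 N/mm
Working load F = kδ = 0.84826·36 = 30.537 N
C = 11.3/1.07 = 10.5607; K_W = (4C−1)/(4C−4)+0.615/C = 1.1367
τ_max = K_W·8FD/(πd³) = 1.1367·717.3 = 815.34 MPa
τ_max ≤ 1070 MPa → acceptable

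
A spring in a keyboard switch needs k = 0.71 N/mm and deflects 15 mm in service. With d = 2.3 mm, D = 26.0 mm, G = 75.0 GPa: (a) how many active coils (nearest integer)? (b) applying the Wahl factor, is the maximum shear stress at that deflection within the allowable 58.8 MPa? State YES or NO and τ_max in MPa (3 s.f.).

(a) 21 coils; (b) NO, τ_max = 65.4 MPa

N_a = Gd⁴/(8D³k) = (75.0×10³)(2.3⁴)/(8·26.0³·0.71) = 21.02 → N_a = 21
Actual rate k = Gd⁴/(8D³·21) = 0.71079 N/mm
Working load F = kδ = 0.71079·15 = 10.662 N
C = 26.0/2.3 = 11.3043; K_W = (4C−1)/(4C−4)+0.615/C = 1.1272
τ_max = K_W·8FD/(πd³) = 1.1272·58.018 = 65.397 MPa
τ_max > 58.8 MPa → exceeds allowable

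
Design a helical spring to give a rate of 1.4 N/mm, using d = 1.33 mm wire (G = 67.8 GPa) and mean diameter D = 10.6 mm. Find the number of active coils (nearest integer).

16

N_a = Gd⁴/(8D³k) = (67.8×10³ × 1.33⁴)/(8 × 10.6³ × 1.4)
    = 212147 / 13339.4 = 15.9 → 16 coils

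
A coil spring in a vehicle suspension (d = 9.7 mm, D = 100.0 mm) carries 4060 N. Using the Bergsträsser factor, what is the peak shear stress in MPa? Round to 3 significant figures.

1280 MPa

Spring index C = D/d = 100.0/9.7 = 10.3093
K_B = (4C+2)/(4C−3) = 43.237/38.237 = 1.1308
τ₀ = 8FD/(πd³) = 8·4060·100.0/(π·9.7³) = 3.248e+06/2867.2 = 1132.8 MPa
τ_max = K·τ₀ = 1.1308 × 1132.8 = 1280.9 MPa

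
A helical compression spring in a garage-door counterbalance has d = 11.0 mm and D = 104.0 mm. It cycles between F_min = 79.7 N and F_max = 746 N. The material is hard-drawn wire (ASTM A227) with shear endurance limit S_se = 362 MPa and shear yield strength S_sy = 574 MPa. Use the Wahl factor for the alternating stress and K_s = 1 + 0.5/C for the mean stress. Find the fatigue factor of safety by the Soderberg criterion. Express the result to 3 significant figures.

2.76

C = D/d = 104.0/11.0 = 9.4545; K_W = (4C−1)/(4C−4)+0.615/C = 1.1538; K_s = 1+0.5/C = 1.0529
F_a = (F_max−F_min)/2 = 333.15 N; F_m = (F_max+F_min)/2 = 412.85 N
τ_a = K_W·8F_aD/(πd³) = 1.1538 × 66.288 = 76.48 MPa
τ_m = K_s·8F_mD/(πd³) = 1.0529 × 82.146 = 86.491 MPa
Soderberg: 1/n_f = τ_a/S_se + τ_m/S_sy = 76.48/362 + 86.491/574 = 0.21127 + 0.15068 = 0.36195
n_f = 1/0.36195 = 2.763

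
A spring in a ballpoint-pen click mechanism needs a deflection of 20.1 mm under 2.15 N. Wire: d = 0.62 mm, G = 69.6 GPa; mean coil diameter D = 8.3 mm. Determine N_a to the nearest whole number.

21

Required rate k = F/δ = 2.15/20.1 = 0.10697 N/mm
N_a = Gd⁴/(8D³k) = (69.6×10³ × 0.62⁴)/(8 × 8.3³ × 0.10697)
    = 10284.3 / 489.29 = 21.02 → 21 coils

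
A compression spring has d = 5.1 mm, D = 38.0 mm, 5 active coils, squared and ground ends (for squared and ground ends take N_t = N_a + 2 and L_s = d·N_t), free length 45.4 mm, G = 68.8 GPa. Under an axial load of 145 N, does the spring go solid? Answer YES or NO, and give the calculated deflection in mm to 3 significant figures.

NO, δ = 6.84 mm

k = Gd⁴/(8D³N_a) = (68.8×10³)(5.1⁴)/(8·38.0³·5) = 21.206 N/mm
N_t = 7; L_s = 5.1·7 = 35.7 mm; δ_solid = L₀ − L_s = 45.4 − 35.7 = 9.7 mm
δ = F/k = 145/21.206 = 6.8377 mm
δ < δ_solid → spring does not go solid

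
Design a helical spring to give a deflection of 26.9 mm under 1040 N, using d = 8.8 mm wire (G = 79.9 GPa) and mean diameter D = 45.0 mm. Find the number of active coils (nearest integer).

Required rate k = F/δ = 1040/26.9 = 38.662 N/mm
N_a = Gd⁴/(8D³k) = (79.9×10³ × 8.8⁴)/(8 × 45.0³ × 38.662)
    = 4.79157e+08 / 2.81844e+07 = 17 → 17 coils

17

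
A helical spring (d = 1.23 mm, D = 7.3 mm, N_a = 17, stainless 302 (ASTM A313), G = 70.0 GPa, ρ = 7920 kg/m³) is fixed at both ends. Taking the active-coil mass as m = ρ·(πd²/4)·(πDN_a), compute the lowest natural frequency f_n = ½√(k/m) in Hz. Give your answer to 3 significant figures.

k = Gd⁴/(8D³N_a) = (70.0×10³)(1.23⁴)/(8·7.3³·17) = 3.0284 N/mm = 3028.4 N/m
Wire length L = πDN_a = π·7.3·17 = 389.87 mm
m = ρ·(πd²/4)·L = 7920 × 1.1882×10⁻⁶ m² × 0.38987 m = 0.003669 kg
f_n = ½√(k/m) = 0.5·√(3028.4/0.003669) = 0.5·√(8.254e+05) = 454.26 Hz

454 Hz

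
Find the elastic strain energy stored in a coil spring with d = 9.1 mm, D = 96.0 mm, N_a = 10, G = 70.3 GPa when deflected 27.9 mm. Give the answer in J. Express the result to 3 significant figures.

2.65 J

k = Gd⁴/(8D³N_a) = (70.3×10³)(9.1⁴)/(8·96.0³·10) = 6.8111 N/mm
U = ½kδ² = 0.5 × 6.8111 × 27.9² = 2650.9 N·mm = 2.6509 J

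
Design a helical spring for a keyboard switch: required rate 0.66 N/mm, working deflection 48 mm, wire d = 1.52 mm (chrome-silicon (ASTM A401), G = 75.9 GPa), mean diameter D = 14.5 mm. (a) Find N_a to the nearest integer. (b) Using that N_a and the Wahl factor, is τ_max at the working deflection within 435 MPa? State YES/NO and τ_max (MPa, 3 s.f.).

(a) 25 coils; (b) YES, τ_max = 386 MPa

N_a = Gd⁴/(8D³k) = (75.9×10³)(1.52⁴)/(8·14.5³·0.66) = 25.17 → N_a = 25
Actual rate k = Gd⁴/(8D³·25) = 0.66448 N/mm
Working load F = kδ = 0.66448·48 = 31.895 N
C = 14.5/1.52 = 9.5395; K_W = (4C−1)/(4C−4)+0.615/C = 1.1523
τ_max = K_W·8FD/(πd³) = 1.1523·335.35 = 386.42 MPa
τ_max ≤ 435 MPa → acceptable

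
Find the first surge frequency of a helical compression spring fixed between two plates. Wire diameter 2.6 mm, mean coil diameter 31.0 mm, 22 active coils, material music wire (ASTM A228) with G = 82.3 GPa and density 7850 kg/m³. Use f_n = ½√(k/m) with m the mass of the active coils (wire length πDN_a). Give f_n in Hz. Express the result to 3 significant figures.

k = Gd⁴/(8D³N_a) = (82.3×10³)(2.6⁴)/(8·31.0³·22) = 0.71729 N/mm = 717.29 N/m
Wire length L = πDN_a = π·31.0·22 = 2142.6 mm
m = ρ·(πd²/4)·L = 7850 × 5.3093×10⁻⁶ m² × 2.1426 m = 0.089298 kg
f_n = ½√(k/m) = 0.5·√(717.29/0.089298) = 0.5·√(8032.6) = 44.812 Hz

44.8 Hz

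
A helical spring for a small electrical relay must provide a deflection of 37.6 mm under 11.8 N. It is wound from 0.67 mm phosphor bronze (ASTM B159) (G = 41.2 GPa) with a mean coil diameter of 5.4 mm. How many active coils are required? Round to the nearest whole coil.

21

Required rate k = F/δ = 11.8/37.6 = 0.31383 N/mm
N_a = Gd⁴/(8D³k) = (41.2×10³ × 0.67⁴)/(8 × 5.4³ × 0.31383)
    = 8302.26 / 395.335 = 21 → 21 coils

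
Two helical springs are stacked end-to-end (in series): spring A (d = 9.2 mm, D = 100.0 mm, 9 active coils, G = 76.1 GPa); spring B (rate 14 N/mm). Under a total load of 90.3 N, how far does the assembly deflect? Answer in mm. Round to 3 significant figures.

18.4 mm

k_A = Gd⁴/(8D³N_a) = (76.1×10³)(9.2⁴)/(8·100.0³·9) = 7.5719 N/mm
Series: 1/k_eq = 1/7.5719 + 1/14 = 0.2035; k_eq = 4.9141 N/mm
δ = F/k_eq = 90.3/4.9141 = 18.376 mm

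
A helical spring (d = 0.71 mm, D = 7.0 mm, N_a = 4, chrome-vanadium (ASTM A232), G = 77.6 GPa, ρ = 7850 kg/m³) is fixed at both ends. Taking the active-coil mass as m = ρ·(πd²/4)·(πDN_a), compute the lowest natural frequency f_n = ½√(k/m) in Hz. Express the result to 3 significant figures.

k = Gd⁴/(8D³N_a) = (77.6×10³)(0.71⁴)/(8·7.0³·4) = 1.7966 N/mm = 1796.6 N/m
Wire length L = πDN_a = π·7.0·4 = 87.965 mm
m = ρ·(πd²/4)·L = 7850 × 0.39592×10⁻⁶ m² × 0.087965 m = 0.00027339 kg
f_n = ½√(k/m) = 0.5·√(1796.6/0.00027339) = 0.5·√(6.5715e+06) = 1281.8 Hz

1280 Hz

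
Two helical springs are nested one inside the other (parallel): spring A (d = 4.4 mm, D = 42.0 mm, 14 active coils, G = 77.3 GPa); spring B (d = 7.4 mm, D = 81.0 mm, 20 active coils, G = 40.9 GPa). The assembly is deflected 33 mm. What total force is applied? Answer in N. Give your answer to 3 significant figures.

k_A = Gd⁴/(8D³N_a) = (77.3×10³)(4.4⁴)/(8·42.0³·14) = 3.4916 N/mm
k_B = Gd⁴/(8D³N_a) = (40.9×10³)(7.4⁴)/(8·81.0³·20) = 1.4424 N/mm
Parallel: k_eq = 3.4916 + 1.4424 = 4.934 N/mm
F = k_eq·δ = 4.934·33 = 162.82 N

163 N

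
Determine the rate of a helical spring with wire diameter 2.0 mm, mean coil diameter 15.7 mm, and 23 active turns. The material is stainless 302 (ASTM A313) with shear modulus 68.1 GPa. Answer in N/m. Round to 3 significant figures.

k = Gd⁴/(8D³N_a) = (68.1×10³ × 2.0⁴) / (8 × 15.7³ × 23)
  = 1.0896e+06 / 712060 = 1.5302 N/mm = 1530.2 N/m

1530 N/m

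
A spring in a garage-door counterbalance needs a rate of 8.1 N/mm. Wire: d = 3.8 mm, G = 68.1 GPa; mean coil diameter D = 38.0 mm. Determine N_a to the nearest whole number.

4

N_a = Gd⁴/(8D³k) = (68.1×10³ × 3.8⁴)/(8 × 38.0³ × 8.1)
    = 1.41998e+07 / 3.55571e+06 = 3.994 → 4 coils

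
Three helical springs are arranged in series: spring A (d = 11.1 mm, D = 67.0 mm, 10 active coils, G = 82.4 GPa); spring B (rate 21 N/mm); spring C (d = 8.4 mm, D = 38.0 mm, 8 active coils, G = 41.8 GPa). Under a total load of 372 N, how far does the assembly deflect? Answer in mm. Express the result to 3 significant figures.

31.1 mm

k_A = Gd⁴/(8D³N_a) = (82.4×10³)(11.1⁴)/(8·67.0³·10) = 51.988 N/mm
k_C = Gd⁴/(8D³N_a) = (41.8×10³)(8.4⁴)/(8·38.0³·8) = 59.26 N/mm
Series: 1/k_eq = 1/51.988 + 1/21 + 1/59.26 = 0.083729; k_eq = 11.943 N/mm
δ = F/k_eq = 372/11.943 = 31.147 mm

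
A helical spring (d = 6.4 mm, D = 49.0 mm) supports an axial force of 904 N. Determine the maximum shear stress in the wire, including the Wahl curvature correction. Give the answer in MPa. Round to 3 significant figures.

513 MPa

Spring index C = D/d = 49.0/6.4 = 7.6562
K_W = (4C−1)/(4C−4) + 0.615/C = 29.625/26.625 + 0.0803 = 1.1930
τ₀ = 8FD/(πd³) = 8·904·49.0/(π·6.4³) = 354368/823.55 = 430.29 MPa
τ_max = K·τ₀ = 1.1930 × 430.29 = 513.34 MPa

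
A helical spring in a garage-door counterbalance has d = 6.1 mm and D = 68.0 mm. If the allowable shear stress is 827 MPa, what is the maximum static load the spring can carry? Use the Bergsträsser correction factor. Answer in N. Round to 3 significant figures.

C = D/d = 68.0/6.1 = 11.1475
K_B = (4C+2)/(4C−3) = 46.590/41.590 = 1.1202
τ_max = K·8FD/(πd³) → F_max = τ_allow·πd³/(8DK)
F_max = 827·π·6.1³/(8·68.0·1.1202) = 5.8972e+05/609.4 = 967.7 N

968 N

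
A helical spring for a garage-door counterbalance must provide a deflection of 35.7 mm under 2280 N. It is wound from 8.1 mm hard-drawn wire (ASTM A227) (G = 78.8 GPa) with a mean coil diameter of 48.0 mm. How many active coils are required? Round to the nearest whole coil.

Required rate k = F/δ = 2280/35.7 = 63.866 N/mm
N_a = Gd⁴/(8D³k) = (78.8×10³ × 8.1⁴)/(8 × 48.0³ × 63.866)
    = 3.39208e+08 / 5.65041e+07 = 6.003 → 6 coils

6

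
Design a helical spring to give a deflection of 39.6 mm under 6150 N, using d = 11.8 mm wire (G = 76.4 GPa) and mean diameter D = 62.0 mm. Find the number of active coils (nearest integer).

5

Required rate k = F/δ = 6150/39.6 = 155.3 N/mm
N_a = Gd⁴/(8D³k) = (76.4×10³ × 11.8⁴)/(8 × 62.0³ × 155.3)
    = 1.48123e+09 / 2.96104e+08 = 5.002 → 5 coils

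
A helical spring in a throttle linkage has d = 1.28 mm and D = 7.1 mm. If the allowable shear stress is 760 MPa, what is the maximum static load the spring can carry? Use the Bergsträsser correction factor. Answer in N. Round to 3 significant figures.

69.9 N

C = D/d = 7.1/1.28 = 5.5469
K_B = (4C+2)/(4C−3) = 24.188/19.188 = 1.2606
τ_max = K·8FD/(πd³) → F_max = τ_allow·πd³/(8DK)
F_max = 760·π·1.28³/(8·7.1·1.2606) = 5007.2/71.601 = 69.931 N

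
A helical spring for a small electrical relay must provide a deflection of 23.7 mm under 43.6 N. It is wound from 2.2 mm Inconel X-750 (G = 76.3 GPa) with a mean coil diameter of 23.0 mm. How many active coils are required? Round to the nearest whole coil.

10

Required rate k = F/δ = 43.6/23.7 = 1.8397 N/mm
N_a = Gd⁴/(8D³k) = (76.3×10³ × 2.2⁴)/(8 × 23.0³ × 1.8397)
    = 1.78737e+06 / 179065 = 9.982 → 10 coils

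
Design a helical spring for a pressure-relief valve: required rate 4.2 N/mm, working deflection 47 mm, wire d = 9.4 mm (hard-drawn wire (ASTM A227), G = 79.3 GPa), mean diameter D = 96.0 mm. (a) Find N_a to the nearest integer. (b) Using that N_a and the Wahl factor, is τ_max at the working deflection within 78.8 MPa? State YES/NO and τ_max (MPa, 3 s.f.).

(a) 21 coils; (b) YES, τ_max = 65.8 MPa

N_a = Gd⁴/(8D³k) = (79.3×10³)(9.4⁴)/(8·96.0³·4.2) = 20.83 → N_a = 21
Actual rate k = Gd⁴/(8D³·21) = 4.1654 N/mm
Working load F = kδ = 4.1654·47 = 195.78 N
C = 96.0/9.4 = 10.2128; K_W = (4C−1)/(4C−4)+0.615/C = 1.1416
τ_max = K_W·8FD/(πd³) = 1.1416·57.622 = 65.783 MPa
τ_max ≤ 78.8 MPa → acceptable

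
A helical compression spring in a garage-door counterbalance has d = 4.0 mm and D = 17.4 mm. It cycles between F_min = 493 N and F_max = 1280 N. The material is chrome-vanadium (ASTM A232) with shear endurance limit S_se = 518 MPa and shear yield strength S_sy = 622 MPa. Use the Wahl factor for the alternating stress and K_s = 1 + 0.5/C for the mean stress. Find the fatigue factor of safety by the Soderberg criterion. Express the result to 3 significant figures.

0.550

C = D/d = 17.4/4.0 = 4.3500; K_W = (4C−1)/(4C−4)+0.615/C = 1.3653; K_s = 1+0.5/C = 1.1149
F_a = (F_max−F_min)/2 = 393.5 N; F_m = (F_max+F_min)/2 = 886.5 N
τ_a = K_W·8F_aD/(πd³) = 1.3653 × 272.43 = 371.94 MPa
τ_m = K_s·8F_mD/(πd³) = 1.1149 × 613.75 = 684.29 MPa
Soderberg: 1/n_f = τ_a/S_se + τ_m/S_sy = 371.94/518 + 684.29/622 = 0.71803 + 1.10015 = 1.8182
n_f = 1/1.8182 = 0.55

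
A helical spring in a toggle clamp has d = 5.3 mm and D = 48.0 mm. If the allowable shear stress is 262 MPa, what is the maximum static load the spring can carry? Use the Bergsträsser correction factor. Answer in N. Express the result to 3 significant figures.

277 N

C = D/d = 48.0/5.3 = 9.0566
K_B = (4C+2)/(4C−3) = 38.226/33.226 = 1.1505
τ_max = K·8FD/(πd³) → F_max = τ_allow·πd³/(8DK)
F_max = 262·π·5.3³/(8·48.0·1.1505) = 1.2254e+05/441.79 = 277.38 N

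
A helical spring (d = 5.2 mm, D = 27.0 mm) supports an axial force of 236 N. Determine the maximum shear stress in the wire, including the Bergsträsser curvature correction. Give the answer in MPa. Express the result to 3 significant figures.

Spring index C = D/d = 27.0/5.2 = 5.1923
K_B = (4C+2)/(4C−3) = 22.769/17.769 = 1.2814
τ₀ = 8FD/(πd³) = 8·236·27.0/(π·5.2³) = 50976/441.73 = 115.4 MPa
τ_max = K·τ₀ = 1.2814 × 115.4 = 147.87 MPa

148 MPa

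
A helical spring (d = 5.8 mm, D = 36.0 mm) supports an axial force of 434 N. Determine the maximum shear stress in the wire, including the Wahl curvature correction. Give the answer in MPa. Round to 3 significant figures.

Spring index C = D/d = 36.0/5.8 = 6.2069
K_W = (4C−1)/(4C−4) + 0.615/C = 23.828/20.828 + 0.0991 = 1.2431
τ₀ = 8FD/(πd³) = 8·434·36.0/(π·5.8³) = 124992/612.96 = 203.91 MPa
τ_max = K·τ₀ = 1.2431 × 203.91 = 253.49 MPa

253 MPa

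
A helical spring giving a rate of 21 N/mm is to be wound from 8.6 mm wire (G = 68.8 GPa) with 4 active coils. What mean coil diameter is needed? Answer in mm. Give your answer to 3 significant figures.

82.4 mm

D = (Gd⁴/(8N_a·k))^(1/3) = (68.8×10³·8.6⁴/(8·4·21))^(1/3)
  = (560032)^(1/3) = 82.4273 mm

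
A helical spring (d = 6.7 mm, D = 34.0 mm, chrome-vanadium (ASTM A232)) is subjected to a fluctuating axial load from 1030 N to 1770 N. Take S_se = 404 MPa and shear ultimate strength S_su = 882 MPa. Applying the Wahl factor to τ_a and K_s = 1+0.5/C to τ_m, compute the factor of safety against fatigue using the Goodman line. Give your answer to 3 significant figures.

C = D/d = 34.0/6.7 = 5.0746; K_W = (4C−1)/(4C−4)+0.615/C = 1.3053; K_s = 1+0.5/C = 1.0985
F_a = (F_max−F_min)/2 = 370 N; F_m = (F_max+F_min)/2 = 1400 N
τ_a = K_W·8F_aD/(πd³) = 1.3053 × 106.51 = 139.02 MPa
τ_m = K_s·8F_mD/(πd³) = 1.0985 × 403.02 = 442.73 MPa
Goodman: 1/n_f = τ_a/S_se + τ_m/S_su = 139.02/404 + 442.73/882 = 0.34412 + 0.50196 = 0.84608
n_f = 1/0.84608 = 1.182

1.18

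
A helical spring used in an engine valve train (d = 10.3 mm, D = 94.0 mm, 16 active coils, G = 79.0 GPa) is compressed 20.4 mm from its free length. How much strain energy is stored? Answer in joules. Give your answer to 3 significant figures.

1.74 J

k = Gd⁴/(8D³N_a) = (79.0×10³)(10.3⁴)/(8·94.0³·16) = 8.3634 N/mm
U = ½kδ² = 0.5 × 8.3634 × 20.4² = 1740.3 N·mm = 1.7403 J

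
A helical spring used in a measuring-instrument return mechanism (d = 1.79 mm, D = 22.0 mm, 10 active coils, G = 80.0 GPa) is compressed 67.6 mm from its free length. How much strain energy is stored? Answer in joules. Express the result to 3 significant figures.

2.20 J

k = Gd⁴/(8D³N_a) = (80.0×10³)(1.79⁴)/(8·22.0³·10) = 0.96415 N/mm
U = ½kδ² = 0.5 × 0.96415 × 67.6² = 2203 N·mm = 2.203 J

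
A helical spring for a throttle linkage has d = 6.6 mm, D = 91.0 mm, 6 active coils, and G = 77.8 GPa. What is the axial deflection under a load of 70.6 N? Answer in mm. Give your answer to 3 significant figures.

17.3 mm

k = Gd⁴/(8D³N_a) = (77.8×10³)(6.6⁴)/(8·91.0³·6) = 4.0812 N/mm
δ = F/k = 70.6 / 4.0812 = 17.299 mm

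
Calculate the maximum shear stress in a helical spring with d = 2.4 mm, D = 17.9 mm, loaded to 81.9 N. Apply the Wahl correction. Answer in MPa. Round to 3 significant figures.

Spring index C = D/d = 17.9/2.4 = 7.4583
K_W = (4C−1)/(4C−4) + 0.615/C = 28.833/25.833 + 0.0825 = 1.1986
τ₀ = 8FD/(πd³) = 8·81.9·17.9/(π·2.4³) = 11728.1/43.429 = 270.05 MPa
τ_max = K·τ₀ = 1.1986 × 270.05 = 323.68 MPa

324 MPa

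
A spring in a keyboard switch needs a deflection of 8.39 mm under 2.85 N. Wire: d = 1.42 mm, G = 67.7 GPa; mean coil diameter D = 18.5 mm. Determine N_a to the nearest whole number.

16

Required rate k = F/δ = 2.85/8.39 = 0.33969 N/mm
N_a = Gd⁴/(8D³k) = (67.7×10³ × 1.42⁴)/(8 × 18.5³ × 0.33969)
    = 275259 / 17206.3 = 16 → 16 coils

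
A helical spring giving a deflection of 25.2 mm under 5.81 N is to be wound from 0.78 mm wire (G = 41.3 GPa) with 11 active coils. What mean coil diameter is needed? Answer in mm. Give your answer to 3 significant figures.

9.10 mm

Required rate k = F/δ = 5.81/25.2 = 0.23056 N/mm
D = (Gd⁴/(8N_a·k))^(1/3) = (41.3×10³·0.78⁴/(8·11·0.23056))^(1/3)
  = (753.477)^(1/3) = 9.0996 mm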